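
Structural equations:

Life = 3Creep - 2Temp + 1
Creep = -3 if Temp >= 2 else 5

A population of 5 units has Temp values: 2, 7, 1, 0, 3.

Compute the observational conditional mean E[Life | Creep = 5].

15

E[Life|Creep=5] averages over only the 2 units with Creep=5 (Temp = 1, 0): Life = 14, 16, mean 15.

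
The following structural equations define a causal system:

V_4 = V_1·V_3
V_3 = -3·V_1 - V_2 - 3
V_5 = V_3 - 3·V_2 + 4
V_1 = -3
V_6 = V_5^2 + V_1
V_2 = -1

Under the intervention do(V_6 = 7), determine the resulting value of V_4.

do(V_6=7) replaces the equation V_6 = V_5^2 + V_1 with the constant V_6 = 7.
No directed path runs from V_6 to V_4, so V_4 keeps its natural value.
V_3 = -3·V_1 - V_2 - 3  [with V_1=-3, V_2=-1]  = 7
V_4 = V_1·V_3  [with V_1=-3, V_3=7]  = -21

-21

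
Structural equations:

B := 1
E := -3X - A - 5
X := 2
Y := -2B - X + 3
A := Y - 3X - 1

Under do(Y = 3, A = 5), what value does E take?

-16

Setting Y = 3, A = 5 by intervention discards those variables' equations.
E = -3X - A - 5  [with X=2, A=5]  = -16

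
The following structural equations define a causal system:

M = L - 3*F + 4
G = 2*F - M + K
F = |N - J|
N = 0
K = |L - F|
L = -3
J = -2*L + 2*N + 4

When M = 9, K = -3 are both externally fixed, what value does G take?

8

Under do(M = 9, K = -3), each intervened variable's structural equation is replaced by its fixed value.
J = -2*L + 2*N + 4  [with L=-3, N=0]  = 10
F = |N - J|  [with N=0, J=10]  = 10
G = 2*F - M + K  [with F=10, M=9, K=-3]  = 8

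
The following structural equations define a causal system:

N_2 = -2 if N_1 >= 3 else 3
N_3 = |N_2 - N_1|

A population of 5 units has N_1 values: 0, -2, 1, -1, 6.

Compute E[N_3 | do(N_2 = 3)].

3.4

Every unit gets N_2=3 under the intervention. N_3 values become 3, 5, 2, 4, 3; E[N_3|do(N_2=3)] = 3.4.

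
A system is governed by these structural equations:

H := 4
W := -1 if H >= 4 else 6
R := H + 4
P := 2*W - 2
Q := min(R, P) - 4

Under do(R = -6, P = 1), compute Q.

-10

Setting R = -6, P = 1 by intervention discards those variables' equations.
Q = min(R, P) - 4  [with R=-6, P=1]  = -10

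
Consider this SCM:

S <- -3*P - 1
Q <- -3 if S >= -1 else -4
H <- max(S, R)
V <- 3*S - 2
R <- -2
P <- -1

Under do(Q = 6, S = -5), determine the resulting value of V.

Under do(Q = 6, S = -5), each intervened variable's structural equation is replaced by its fixed value.
V = 3*S - 2  [with S=-5]  = -17

-17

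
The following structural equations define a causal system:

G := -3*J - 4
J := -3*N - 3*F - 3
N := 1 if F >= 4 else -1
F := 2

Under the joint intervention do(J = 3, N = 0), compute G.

-13

The joint intervention fixes J = 3, N = 0, removing each variable's own equation.
G = -3*J - 4  [with J=3]  = -13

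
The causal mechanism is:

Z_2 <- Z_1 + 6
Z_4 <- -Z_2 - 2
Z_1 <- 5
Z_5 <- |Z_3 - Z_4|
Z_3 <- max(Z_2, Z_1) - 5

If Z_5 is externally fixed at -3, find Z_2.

11

Under do(Z_5=-3), the mechanism Z_5 <- |Z_3 - Z_4| is discarded; Z_5 is fixed at -3.
No directed path runs from Z_5 to Z_2, so Z_2 keeps its natural value.
Z_2 = Z_1 + 6  [with Z_1=5]  = 11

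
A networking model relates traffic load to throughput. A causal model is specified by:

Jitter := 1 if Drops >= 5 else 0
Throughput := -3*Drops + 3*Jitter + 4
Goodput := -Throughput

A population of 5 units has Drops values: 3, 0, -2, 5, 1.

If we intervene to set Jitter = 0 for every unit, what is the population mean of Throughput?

-0.2

Every unit gets Jitter=0 under the intervention. Throughput values become -5, 4, 10, -11, 1; E[Throughput|do(Jitter=0)] = -0.2.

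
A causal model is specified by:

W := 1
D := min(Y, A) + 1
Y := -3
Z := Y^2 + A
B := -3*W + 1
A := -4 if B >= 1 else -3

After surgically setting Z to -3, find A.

do(Z=-3) replaces the equation Z := Y^2 + A with the constant Z = -3.
No directed path runs from Z to A, so A keeps its natural value.
B = -3*W + 1  [with W=1]  = -2
A = -4 if B >= 1 else -3  [with B=-2]  = -3

-3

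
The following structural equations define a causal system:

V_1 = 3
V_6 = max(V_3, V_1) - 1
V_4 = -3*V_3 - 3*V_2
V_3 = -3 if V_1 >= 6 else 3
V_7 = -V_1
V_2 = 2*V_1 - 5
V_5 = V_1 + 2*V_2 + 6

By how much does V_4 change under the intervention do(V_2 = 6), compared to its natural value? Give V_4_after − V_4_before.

Under do(V_2=6), the mechanism V_2 = 2*V_1 - 5 is discarded; V_2 is fixed at 6.
V_3 = -3 if V_1 >= 6 else 3  [with V_1=3]  = 3
V_4 = -3*V_3 - 3*V_2  [with V_3=3, V_2=6]  = -27
Without intervention: V_2 = 2*V_1 - 5  [with V_1=3]  = 1; V_3 = -3 if V_1 >= 6 else 3  [with V_1=3]  = 3; V_4 = -3*V_3 - 3*V_2  [with V_3=3, V_2=1]  = -12.
Change = -27 − (-12) = -15.

-15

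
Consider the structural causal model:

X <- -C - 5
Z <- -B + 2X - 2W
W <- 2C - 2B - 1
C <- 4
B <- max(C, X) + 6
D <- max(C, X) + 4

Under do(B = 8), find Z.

do(B=8) replaces the equation B <- max(C, X) + 6 with the constant B = 8.
X = -C - 5  [with C=4]  = -9
W = 2C - 2B - 1  [with C=4, B=8]  = -9
Z = -B + 2X - 2W  [with B=8, X=-9, W=-9]  = -8

-8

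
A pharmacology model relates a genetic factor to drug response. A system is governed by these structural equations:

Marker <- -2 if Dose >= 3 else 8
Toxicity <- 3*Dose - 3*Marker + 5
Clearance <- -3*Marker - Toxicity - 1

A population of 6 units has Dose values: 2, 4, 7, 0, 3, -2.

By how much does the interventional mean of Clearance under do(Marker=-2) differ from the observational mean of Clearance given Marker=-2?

7

Every unit gets Marker=-2 under the intervention. Clearance values become -12, -18, -27, -6, -15, 0; E[Clearance|do(Marker=-2)] = -13.
Observing Marker=-2 restricts to units where Marker's equation naturally yields -2: Dose ∈ {4, 7, 3}. In that subpopulation Clearance = -18, -27, -15, mean -20.
Difference = -13 − (-20) = 7.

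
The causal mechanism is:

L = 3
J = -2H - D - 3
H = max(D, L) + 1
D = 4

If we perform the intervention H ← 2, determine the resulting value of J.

The intervention breaks the incoming arrows to H: H = max(D, L) + 1 no longer applies, and H = 2.
J = -2H - D - 3  [with H=2, D=4]  = -11

-11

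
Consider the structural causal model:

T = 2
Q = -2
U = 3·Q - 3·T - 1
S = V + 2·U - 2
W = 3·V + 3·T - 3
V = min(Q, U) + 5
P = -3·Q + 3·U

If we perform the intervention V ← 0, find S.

-28

Under do(V=0), the mechanism V = min(Q, U) + 5 is discarded; V is fixed at 0.
U = 3·Q - 3·T - 1  [with Q=-2, T=2]  = -13
S = V + 2·U - 2  [with V=0, U=-13]  = -28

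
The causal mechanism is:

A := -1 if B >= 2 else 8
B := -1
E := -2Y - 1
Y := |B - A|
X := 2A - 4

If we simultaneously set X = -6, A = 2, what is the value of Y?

Setting X = -6, A = 2 by intervention discards those variables' equations.
Y = |B - A|  [with B=-1, A=2]  = 3

3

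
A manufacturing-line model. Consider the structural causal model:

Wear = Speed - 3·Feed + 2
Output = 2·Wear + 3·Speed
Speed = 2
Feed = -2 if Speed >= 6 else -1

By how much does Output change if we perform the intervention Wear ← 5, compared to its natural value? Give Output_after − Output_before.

The intervention breaks the incoming arrows to Wear: Wear = Speed - 3·Feed + 2 no longer applies, and Wear = 5.
Output = 2·Wear + 3·Speed  [with Wear=5, Speed=2]  = 16
Without intervention: Feed = -2 if Speed >= 6 else -1  [with Speed=2]  = -1; Wear = Speed - 3·Feed + 2  [with Speed=2, Feed=-1]  = 7; Output = 2·Wear + 3·Speed  [with Wear=7, Speed=2]  = 20.
Change = 16 − 20 = -4.

-4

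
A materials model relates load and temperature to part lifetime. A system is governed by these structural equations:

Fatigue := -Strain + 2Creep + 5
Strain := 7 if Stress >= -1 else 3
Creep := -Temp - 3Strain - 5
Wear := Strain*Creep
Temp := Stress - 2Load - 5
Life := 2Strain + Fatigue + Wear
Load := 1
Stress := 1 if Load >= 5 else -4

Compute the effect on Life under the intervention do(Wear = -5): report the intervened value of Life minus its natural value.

4

Intervening sets Wear = -5 and removes its equation (Wear := Strain*Creep).
Stress = 1 if Load >= 5 else -4  [with Load=1]  = -4
Strain = 7 if Stress >= -1 else 3  [with Stress=-4]  = 3
Temp = Stress - 2Load - 5  [with Stress=-4, Load=1]  = -11
Creep = -Temp - 3Strain - 5  [with Temp=-11, Strain=3]  = -3
Fatigue = -Strain + 2Creep + 5  [with Strain=3, Creep=-3]  = -4
Life = 2Strain + Fatigue + Wear  [with Strain=3, Fatigue=-4, Wear=-5]  = -3
Without intervention: Stress = 1 if Load >= 5 else -4  [with Load=1]  = -4; Strain = 7 if Stress >= -1 else 3  [with Stress=-4]  = 3; Temp = Stress - 2Load - 5  [with Stress=-4, Load=1]  = -11; Creep = -Temp - 3Strain - 5  [with Temp=-11, Strain=3]  = -3; Wear = Strain*Creep  [with Strain=3, Creep=-3]  = -9; Fatigue = -Strain + 2Creep + 5  [with Strain=3, Creep=-3]  = -4; Life = 2Strain + Fatigue + Wear  [with Strain=3, Fatigue=-4, Wear=-9]  = -7.
Change = -3 − (-7) = 4.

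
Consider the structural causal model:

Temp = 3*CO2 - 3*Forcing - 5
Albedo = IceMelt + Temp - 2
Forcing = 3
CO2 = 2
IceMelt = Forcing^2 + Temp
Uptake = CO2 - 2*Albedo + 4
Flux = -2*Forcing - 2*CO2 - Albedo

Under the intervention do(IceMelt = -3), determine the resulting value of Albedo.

Intervening sets IceMelt = -3 and removes its equation (IceMelt = Forcing^2 + Temp).
Temp = 3*CO2 - 3*Forcing - 5  [with CO2=2, Forcing=3]  = -8
Albedo = IceMelt + Temp - 2  [with IceMelt=-3, Temp=-8]  = -13

-13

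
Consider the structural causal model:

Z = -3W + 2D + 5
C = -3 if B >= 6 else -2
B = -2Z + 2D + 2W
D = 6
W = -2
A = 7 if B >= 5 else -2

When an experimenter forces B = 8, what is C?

-3

Under do(B=8), the mechanism B = -2Z + 2D + 2W is discarded; B is fixed at 8.
C = -3 if B >= 6 else -2  [with B=8]  = -3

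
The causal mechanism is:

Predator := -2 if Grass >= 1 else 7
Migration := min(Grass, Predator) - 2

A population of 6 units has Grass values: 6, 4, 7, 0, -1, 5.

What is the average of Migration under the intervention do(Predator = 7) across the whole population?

1.5

do(Predator=7) breaks Predator's dependence on Grass. With Predator=7 fixed, Migration across the units is 4, 2, 5, -2, -3, 3, mean 1.5.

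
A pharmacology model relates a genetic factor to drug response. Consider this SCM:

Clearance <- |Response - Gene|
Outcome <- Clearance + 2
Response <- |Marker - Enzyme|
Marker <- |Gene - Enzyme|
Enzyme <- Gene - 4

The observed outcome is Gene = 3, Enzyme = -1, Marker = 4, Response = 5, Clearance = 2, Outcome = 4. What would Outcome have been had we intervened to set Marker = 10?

The intervention breaks the incoming arrows to Marker: Marker <- |Gene - Enzyme| no longer applies, and Marker = 10.
Enzyme = Gene - 4  [with Gene=3]  = -1
Response = |Marker - Enzyme|  [with Marker=10, Enzyme=-1]  = 11
Clearance = |Response - Gene|  [with Response=11, Gene=3]  = 8
Outcome = Clearance + 2  [with Clearance=8]  = 10

10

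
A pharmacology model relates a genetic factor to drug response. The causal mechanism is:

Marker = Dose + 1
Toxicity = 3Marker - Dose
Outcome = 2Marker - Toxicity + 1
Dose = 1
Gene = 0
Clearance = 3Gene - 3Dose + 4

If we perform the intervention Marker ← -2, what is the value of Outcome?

The intervention breaks the incoming arrows to Marker: Marker = Dose + 1 no longer applies, and Marker = -2.
Toxicity = 3Marker - Dose  [with Marker=-2, Dose=1]  = -7
Outcome = 2Marker - Toxicity + 1  [with Marker=-2, Toxicity=-7]  = 4

4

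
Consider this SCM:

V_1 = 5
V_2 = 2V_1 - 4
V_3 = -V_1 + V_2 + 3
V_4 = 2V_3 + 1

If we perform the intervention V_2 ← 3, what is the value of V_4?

3

Under do(V_2=3), the mechanism V_2 = 2V_1 - 4 is discarded; V_2 is fixed at 3.
V_3 = -V_1 + V_2 + 3  [with V_1=5, V_2=3]  = 1
V_4 = 2V_3 + 1  [with V_3=1]  = 3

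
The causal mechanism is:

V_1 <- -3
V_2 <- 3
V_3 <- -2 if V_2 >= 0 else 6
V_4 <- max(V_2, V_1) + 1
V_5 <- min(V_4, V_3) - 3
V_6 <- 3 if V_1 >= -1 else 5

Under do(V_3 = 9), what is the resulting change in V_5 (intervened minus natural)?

6

do(V_3=9) replaces the equation V_3 <- -2 if V_2 >= 0 else 6 with the constant V_3 = 9.
V_4 = max(V_2, V_1) + 1  [with V_2=3, V_1=-3]  = 4
V_5 = min(V_4, V_3) - 3  [with V_4=4, V_3=9]  = 1
Without intervention: V_3 = -2 if V_2 >= 0 else 6  [with V_2=3]  = -2; V_4 = max(V_2, V_1) + 1  [with V_2=3, V_1=-3]  = 4; V_5 = min(V_4, V_3) - 3  [with V_4=4, V_3=-2]  = -5.
Change = 1 − (-5) = 6.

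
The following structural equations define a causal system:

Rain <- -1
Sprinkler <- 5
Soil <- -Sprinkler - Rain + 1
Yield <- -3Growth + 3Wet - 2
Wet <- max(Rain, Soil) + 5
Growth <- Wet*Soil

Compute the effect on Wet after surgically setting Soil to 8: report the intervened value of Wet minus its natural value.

9

The intervention breaks the incoming arrows to Soil: Soil <- -Sprinkler - Rain + 1 no longer applies, and Soil = 8.
Wet = max(Rain, Soil) + 5  [with Rain=-1, Soil=8]  = 13
Without intervention: Soil = -Sprinkler - Rain + 1  [with Sprinkler=5, Rain=-1]  = -3; Wet = max(Rain, Soil) + 5  [with Rain=-1, Soil=-3]  = 4.
Change = 13 − 4 = 9.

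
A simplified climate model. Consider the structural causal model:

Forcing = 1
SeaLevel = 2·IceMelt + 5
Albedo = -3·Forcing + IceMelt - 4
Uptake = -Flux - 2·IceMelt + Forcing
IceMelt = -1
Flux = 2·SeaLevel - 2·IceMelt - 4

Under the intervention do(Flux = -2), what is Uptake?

5

The intervention breaks the incoming arrows to Flux: Flux = 2·SeaLevel - 2·IceMelt - 4 no longer applies, and Flux = -2.
Uptake = -Flux - 2·IceMelt + Forcing  [with Flux=-2, IceMelt=-1, Forcing=1]  = 5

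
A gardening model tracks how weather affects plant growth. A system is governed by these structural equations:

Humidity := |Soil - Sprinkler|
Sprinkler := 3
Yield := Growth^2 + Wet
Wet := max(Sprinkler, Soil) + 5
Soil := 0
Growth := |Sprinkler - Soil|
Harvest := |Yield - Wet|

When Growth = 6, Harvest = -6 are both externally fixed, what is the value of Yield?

The joint intervention fixes Growth = 6, Harvest = -6, removing each variable's own equation.
Wet = max(Sprinkler, Soil) + 5  [with Sprinkler=3, Soil=0]  = 8
Yield = Growth^2 + Wet  [with Growth=6, Wet=8]  = 44

44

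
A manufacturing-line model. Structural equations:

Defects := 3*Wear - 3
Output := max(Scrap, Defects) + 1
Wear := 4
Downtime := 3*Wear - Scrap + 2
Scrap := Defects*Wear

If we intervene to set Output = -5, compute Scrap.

Under do(Output=-5), the mechanism Output := max(Scrap, Defects) + 1 is discarded; Output is fixed at -5.
Since Scrap is not a descendant of the intervened variable, it is unaffected.
Defects = 3*Wear - 3  [with Wear=4]  = 9
Scrap = Defects*Wear  [with Defects=9, Wear=4]  = 36

36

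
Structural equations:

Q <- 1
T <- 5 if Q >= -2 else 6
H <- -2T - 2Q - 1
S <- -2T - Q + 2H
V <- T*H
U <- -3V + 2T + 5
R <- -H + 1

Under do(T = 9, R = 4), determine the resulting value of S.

-61

Under do(T = 9, R = 4), each intervened variable's structural equation is replaced by its fixed value.
H = -2T - 2Q - 1  [with T=9, Q=1]  = -21
S = -2T - Q + 2H  [with T=9, Q=1, H=-21]  = -61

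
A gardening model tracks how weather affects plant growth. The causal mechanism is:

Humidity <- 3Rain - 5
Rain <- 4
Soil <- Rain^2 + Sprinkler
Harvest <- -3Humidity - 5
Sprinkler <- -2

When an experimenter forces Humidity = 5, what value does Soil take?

14

Under do(Humidity=5), the mechanism Humidity <- 3Rain - 5 is discarded; Humidity is fixed at 5.
Since Soil is not a descendant of the intervened variable, it is unaffected.
Soil = Rain^2 + Sprinkler  [with Rain=4, Sprinkler=-2]  = 14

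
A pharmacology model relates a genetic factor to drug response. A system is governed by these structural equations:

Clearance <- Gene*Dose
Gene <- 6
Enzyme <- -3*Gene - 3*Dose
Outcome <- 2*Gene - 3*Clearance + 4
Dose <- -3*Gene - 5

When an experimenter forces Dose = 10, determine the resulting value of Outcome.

-164

do(Dose=10) replaces the equation Dose <- -3*Gene - 5 with the constant Dose = 10.
Clearance = Gene*Dose  [with Gene=6, Dose=10]  = 60
Outcome = 2*Gene - 3*Clearance + 4  [with Gene=6, Clearance=60]  = -164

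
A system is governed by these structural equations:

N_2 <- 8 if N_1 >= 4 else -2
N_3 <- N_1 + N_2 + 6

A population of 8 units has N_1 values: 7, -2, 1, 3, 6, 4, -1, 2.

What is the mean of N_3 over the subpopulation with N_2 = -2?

4.6

Conditioning on N_2=-2 selects the 5 unit(s) with N_1 ∈ {-2, 1, 3, -1, 2}. Their N_3 values: 2, 5, 7, 3, 6. Mean = 4.6.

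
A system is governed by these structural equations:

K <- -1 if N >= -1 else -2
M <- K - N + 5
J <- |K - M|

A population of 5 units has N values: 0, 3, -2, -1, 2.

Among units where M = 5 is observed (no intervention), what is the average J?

E[J|M=5] averages over only the 2 units with M=5 (N = -2, -1): J = 7, 6, mean 6.5.

6.5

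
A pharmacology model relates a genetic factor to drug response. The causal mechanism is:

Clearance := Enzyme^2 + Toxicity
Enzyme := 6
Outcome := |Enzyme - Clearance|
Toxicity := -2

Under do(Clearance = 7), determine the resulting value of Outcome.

1

The intervention breaks the incoming arrows to Clearance: Clearance := Enzyme^2 + Toxicity no longer applies, and Clearance = 7.
Outcome = |Enzyme - Clearance|  [with Enzyme=6, Clearance=7]  = 1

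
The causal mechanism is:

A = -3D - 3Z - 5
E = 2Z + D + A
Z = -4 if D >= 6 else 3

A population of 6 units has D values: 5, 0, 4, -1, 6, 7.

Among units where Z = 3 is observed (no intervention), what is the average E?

E[E|Z=3] averages over only the 4 units with Z=3 (D = 5, 0, 4, -1): E = -18, -8, -16, -6, mean -12.

-12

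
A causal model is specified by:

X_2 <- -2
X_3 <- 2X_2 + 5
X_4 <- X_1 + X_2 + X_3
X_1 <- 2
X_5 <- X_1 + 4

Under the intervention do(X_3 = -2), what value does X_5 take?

6

do(X_3=-2) replaces the equation X_3 <- 2X_2 + 5 with the constant X_3 = -2.
X_5 is not downstream of the intervention, so its value is determined by the original equations.
X_5 = X_1 + 4  [with X_1=2]  = 6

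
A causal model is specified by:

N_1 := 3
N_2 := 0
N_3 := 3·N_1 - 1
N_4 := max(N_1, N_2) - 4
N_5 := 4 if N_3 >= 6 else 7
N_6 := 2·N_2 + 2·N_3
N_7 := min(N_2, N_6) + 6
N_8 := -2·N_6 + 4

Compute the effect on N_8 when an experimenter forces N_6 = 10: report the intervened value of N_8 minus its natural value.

Intervening sets N_6 = 10 and removes its equation (N_6 := 2·N_2 + 2·N_3).
N_8 = -2·N_6 + 4  [with N_6=10]  = -16
Without intervention: N_3 = 3·N_1 - 1  [with N_1=3]  = 8; N_6 = 2·N_2 + 2·N_3  [with N_2=0, N_3=8]  = 16; N_8 = -2·N_6 + 4  [with N_6=16]  = -28.
Change = -16 − (-28) = 12.

12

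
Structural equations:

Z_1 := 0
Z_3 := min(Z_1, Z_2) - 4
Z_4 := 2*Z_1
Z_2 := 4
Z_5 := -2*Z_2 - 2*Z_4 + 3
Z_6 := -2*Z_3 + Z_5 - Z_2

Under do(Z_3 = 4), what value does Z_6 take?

The intervention breaks the incoming arrows to Z_3: Z_3 := min(Z_1, Z_2) - 4 no longer applies, and Z_3 = 4.
Z_4 = 2*Z_1  [with Z_1=0]  = 0
Z_5 = -2*Z_2 - 2*Z_4 + 3  [with Z_2=4, Z_4=0]  = -5
Z_6 = -2*Z_3 + Z_5 - Z_2  [with Z_3=4, Z_5=-5, Z_2=4]  = -17

-17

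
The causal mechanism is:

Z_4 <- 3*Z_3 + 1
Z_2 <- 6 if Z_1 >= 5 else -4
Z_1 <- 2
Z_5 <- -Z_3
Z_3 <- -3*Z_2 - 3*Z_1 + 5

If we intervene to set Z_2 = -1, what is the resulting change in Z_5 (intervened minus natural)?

do(Z_2=-1) replaces the equation Z_2 <- 6 if Z_1 >= 5 else -4 with the constant Z_2 = -1.
Z_3 = -3*Z_2 - 3*Z_1 + 5  [with Z_2=-1, Z_1=2]  = 2
Z_5 = -Z_3  [with Z_3=2]  = -2
Without intervention: Z_2 = 6 if Z_1 >= 5 else -4  [with Z_1=2]  = -4; Z_3 = -3*Z_2 - 3*Z_1 + 5  [with Z_2=-4, Z_1=2]  = 11; Z_5 = -Z_3  [with Z_3=11]  = -11.
Change = -2 − (-11) = 9.

9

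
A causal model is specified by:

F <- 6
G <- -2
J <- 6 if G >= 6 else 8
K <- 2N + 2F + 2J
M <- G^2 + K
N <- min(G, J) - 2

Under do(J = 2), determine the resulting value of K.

8

do(J=2) replaces the equation J <- 6 if G >= 6 else 8 with the constant J = 2.
N = min(G, J) - 2  [with G=-2, J=2]  = -4
K = 2N + 2F + 2J  [with N=-4, F=6, J=2]  = 8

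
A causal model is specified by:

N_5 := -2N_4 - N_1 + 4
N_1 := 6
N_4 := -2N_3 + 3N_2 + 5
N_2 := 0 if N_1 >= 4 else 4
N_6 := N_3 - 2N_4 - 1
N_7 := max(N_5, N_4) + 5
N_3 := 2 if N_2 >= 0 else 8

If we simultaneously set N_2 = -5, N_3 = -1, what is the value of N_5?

14

Under do(N_2 = -5, N_3 = -1), each intervened variable's structural equation is replaced by its fixed value.
N_4 = -2N_3 + 3N_2 + 5  [with N_3=-1, N_2=-5]  = -8
N_5 = -2N_4 - N_1 + 4  [with N_4=-8, N_1=6]  = 14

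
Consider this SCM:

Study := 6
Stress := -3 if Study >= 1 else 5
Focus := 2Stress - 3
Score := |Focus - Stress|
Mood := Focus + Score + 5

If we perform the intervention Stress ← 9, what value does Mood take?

26

do(Stress=9) replaces the equation Stress := -3 if Study >= 1 else 5 with the constant Stress = 9.
Focus = 2Stress - 3  [with Stress=9]  = 15
Score = |Focus - Stress|  [with Focus=15, Stress=9]  = 6
Mood = Focus + Score + 5  [with Focus=15, Score=6]  = 26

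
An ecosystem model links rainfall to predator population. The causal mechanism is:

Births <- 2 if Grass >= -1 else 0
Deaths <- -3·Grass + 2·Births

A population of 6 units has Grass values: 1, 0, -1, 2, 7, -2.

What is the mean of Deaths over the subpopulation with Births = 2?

-1.4

Observing Births=2 restricts to units where Births's equation naturally yields 2: Grass ∈ {1, 0, -1, 2, 7}. In that subpopulation Deaths = 1, 4, 7, -2, -17, mean -1.4.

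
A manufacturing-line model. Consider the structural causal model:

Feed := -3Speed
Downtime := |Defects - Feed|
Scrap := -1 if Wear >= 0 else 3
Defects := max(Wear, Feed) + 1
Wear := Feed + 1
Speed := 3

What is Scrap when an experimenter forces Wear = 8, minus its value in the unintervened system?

do(Wear=8) replaces the equation Wear := Feed + 1 with the constant Wear = 8.
Scrap = -1 if Wear >= 0 else 3  [with Wear=8]  = -1
Without intervention: Feed = -3Speed  [with Speed=3]  = -9; Wear = Feed + 1  [with Feed=-9]  = -8; Scrap = -1 if Wear >= 0 else 3  [with Wear=-8]  = 3.
Change = -1 − 3 = -4.

-4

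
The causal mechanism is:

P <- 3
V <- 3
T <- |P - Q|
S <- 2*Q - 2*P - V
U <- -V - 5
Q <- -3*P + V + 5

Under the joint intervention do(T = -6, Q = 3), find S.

Under do(T = -6, Q = 3), each intervened variable's structural equation is replaced by its fixed value.
S = 2*Q - 2*P - V  [with Q=3, P=3, V=3]  = -3

-3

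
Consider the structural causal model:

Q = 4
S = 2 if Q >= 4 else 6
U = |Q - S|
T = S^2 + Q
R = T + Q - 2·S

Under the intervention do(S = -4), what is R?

32

Under do(S=-4), the mechanism S = 2 if Q >= 4 else 6 is discarded; S is fixed at -4.
T = S^2 + Q  [with S=-4, Q=4]  = 20
R = T + Q - 2·S  [with T=20, Q=4, S=-4]  = 32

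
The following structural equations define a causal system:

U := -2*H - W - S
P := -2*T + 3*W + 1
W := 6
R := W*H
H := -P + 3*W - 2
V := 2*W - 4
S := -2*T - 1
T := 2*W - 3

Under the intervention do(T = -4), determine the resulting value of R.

-66

Under do(T=-4), the mechanism T := 2*W - 3 is discarded; T is fixed at -4.
P = -2*T + 3*W + 1  [with T=-4, W=6]  = 27
H = -P + 3*W - 2  [with P=27, W=6]  = -11
R = W*H  [with W=6, H=-11]  = -66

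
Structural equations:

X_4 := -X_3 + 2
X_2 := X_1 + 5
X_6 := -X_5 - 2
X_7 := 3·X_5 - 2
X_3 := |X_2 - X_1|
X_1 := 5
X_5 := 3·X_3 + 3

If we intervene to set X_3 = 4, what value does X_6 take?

-17

The intervention breaks the incoming arrows to X_3: X_3 := |X_2 - X_1| no longer applies, and X_3 = 4.
X_5 = 3·X_3 + 3  [with X_3=4]  = 15
X_6 = -X_5 - 2  [with X_5=15]  = -17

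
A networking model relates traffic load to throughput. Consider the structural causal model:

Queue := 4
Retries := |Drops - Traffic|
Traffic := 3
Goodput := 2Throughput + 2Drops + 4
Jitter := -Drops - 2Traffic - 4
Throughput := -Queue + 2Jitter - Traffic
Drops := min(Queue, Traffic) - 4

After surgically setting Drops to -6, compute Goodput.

The intervention breaks the incoming arrows to Drops: Drops := min(Queue, Traffic) - 4 no longer applies, and Drops = -6.
Jitter = -Drops - 2Traffic - 4  [with Drops=-6, Traffic=3]  = -4
Throughput = -Queue + 2Jitter - Traffic  [with Queue=4, Jitter=-4, Traffic=3]  = -15
Goodput = 2Throughput + 2Drops + 4  [with Throughput=-15, Drops=-6]  = -38

-38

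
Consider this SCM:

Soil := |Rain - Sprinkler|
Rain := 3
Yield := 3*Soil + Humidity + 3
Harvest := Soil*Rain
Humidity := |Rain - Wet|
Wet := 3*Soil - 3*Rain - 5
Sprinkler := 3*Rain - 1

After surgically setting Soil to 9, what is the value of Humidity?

do(Soil=9) replaces the equation Soil := |Rain - Sprinkler| with the constant Soil = 9.
Wet = 3*Soil - 3*Rain - 5  [with Soil=9, Rain=3]  = 13
Humidity = |Rain - Wet|  [with Rain=3, Wet=13]  = 10

10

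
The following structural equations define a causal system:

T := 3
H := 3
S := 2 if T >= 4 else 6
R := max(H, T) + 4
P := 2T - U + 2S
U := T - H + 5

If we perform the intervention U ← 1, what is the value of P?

Under do(U=1), the mechanism U := T - H + 5 is discarded; U is fixed at 1.
S = 2 if T >= 4 else 6  [with T=3]  = 6
P = 2T - U + 2S  [with T=3, U=1, S=6]  = 17

17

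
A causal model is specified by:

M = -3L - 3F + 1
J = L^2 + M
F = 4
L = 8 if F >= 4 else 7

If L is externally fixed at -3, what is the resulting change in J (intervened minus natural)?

Under do(L=-3), the mechanism L = 8 if F >= 4 else 7 is discarded; L is fixed at -3.
M = -3L - 3F + 1  [with L=-3, F=4]  = -2
J = L^2 + M  [with L=-3, M=-2]  = 7
Without intervention: L = 8 if F >= 4 else 7  [with F=4]  = 8; M = -3L - 3F + 1  [with L=8, F=4]  = -35; J = L^2 + M  [with L=8, M=-35]  = 29.
Change = 7 − 29 = -22.

-22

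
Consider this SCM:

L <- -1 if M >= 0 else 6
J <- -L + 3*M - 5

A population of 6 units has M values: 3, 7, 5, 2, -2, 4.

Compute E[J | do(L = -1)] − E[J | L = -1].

-3.1

do(L=-1) breaks L's dependence on M. With L=-1 fixed, J across the units is 5, 17, 11, 2, -10, 8, mean 5.5.
Conditioning on L=-1 selects the 5 unit(s) with M ∈ {3, 7, 5, 2, 4}. Their J values: 5, 17, 11, 2, 8. Mean = 8.6.
Difference = 5.5 − 8.6 = -3.1.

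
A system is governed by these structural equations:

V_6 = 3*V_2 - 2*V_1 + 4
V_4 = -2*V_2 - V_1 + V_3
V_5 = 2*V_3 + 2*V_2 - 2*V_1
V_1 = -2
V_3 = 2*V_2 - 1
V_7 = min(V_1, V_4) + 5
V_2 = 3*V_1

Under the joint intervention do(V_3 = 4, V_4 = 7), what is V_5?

Setting V_3 = 4, V_4 = 7 by intervention discards those variables' equations.
V_2 = 3*V_1  [with V_1=-2]  = -6
V_5 = 2*V_3 + 2*V_2 - 2*V_1  [with V_3=4, V_2=-6, V_1=-2]  = 0

0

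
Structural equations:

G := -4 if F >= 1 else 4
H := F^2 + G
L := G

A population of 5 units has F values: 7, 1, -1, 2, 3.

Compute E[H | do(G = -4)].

8.8

do(G=-4) breaks G's dependence on F. With G=-4 fixed, H across the units is 45, -3, -3, 0, 5, mean 8.8.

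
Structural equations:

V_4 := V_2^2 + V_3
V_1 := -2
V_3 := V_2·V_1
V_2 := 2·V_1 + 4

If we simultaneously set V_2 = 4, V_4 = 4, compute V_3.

The joint intervention fixes V_2 = 4, V_4 = 4, removing each variable's own equation.
V_3 = V_2·V_1  [with V_2=4, V_1=-2]  = -8

-8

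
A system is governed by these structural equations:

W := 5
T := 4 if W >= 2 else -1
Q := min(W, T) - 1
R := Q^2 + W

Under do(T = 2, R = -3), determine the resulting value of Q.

1

The joint intervention fixes T = 2, R = -3, removing each variable's own equation.
Q = min(W, T) - 1  [with W=5, T=2]  = 1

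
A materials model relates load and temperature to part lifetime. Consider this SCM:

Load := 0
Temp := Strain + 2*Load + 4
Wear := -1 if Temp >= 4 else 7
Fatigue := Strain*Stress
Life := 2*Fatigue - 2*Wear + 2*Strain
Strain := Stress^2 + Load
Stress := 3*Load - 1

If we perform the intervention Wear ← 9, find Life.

Under do(Wear=9), the mechanism Wear := -1 if Temp >= 4 else 7 is discarded; Wear is fixed at 9.
Stress = 3*Load - 1  [with Load=0]  = -1
Strain = Stress^2 + Load  [with Stress=-1, Load=0]  = 1
Fatigue = Strain*Stress  [with Strain=1, Stress=-1]  = -1
Life = 2*Fatigue - 2*Wear + 2*Strain  [with Fatigue=-1, Wear=9, Strain=1]  = -18

-18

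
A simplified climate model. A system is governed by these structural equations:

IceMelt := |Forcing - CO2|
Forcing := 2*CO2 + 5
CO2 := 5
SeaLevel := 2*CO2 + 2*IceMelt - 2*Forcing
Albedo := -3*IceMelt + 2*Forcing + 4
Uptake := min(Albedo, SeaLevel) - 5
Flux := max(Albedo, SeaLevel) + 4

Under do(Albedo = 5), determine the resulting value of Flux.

Under do(Albedo=5), the mechanism Albedo := -3*IceMelt + 2*Forcing + 4 is discarded; Albedo is fixed at 5.
Forcing = 2*CO2 + 5  [with CO2=5]  = 15
IceMelt = |Forcing - CO2|  [with Forcing=15, CO2=5]  = 10
SeaLevel = 2*CO2 + 2*IceMelt - 2*Forcing  [with CO2=5, IceMelt=10, Forcing=15]  = 0
Flux = max(Albedo, SeaLevel) + 4  [with Albedo=5, SeaLevel=0]  = 9

9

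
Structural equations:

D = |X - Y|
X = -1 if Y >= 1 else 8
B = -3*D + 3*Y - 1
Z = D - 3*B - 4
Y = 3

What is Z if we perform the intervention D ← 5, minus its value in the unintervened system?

10

do(D=5) replaces the equation D = |X - Y| with the constant D = 5.
B = -3*D + 3*Y - 1  [with D=5, Y=3]  = -7
Z = D - 3*B - 4  [with D=5, B=-7]  = 22
Without intervention: X = -1 if Y >= 1 else 8  [with Y=3]  = -1; D = |X - Y|  [with X=-1, Y=3]  = 4; B = -3*D + 3*Y - 1  [with D=4, Y=3]  = -4; Z = D - 3*B - 4  [with D=4, B=-4]  = 12.
Change = 22 − 12 = 10.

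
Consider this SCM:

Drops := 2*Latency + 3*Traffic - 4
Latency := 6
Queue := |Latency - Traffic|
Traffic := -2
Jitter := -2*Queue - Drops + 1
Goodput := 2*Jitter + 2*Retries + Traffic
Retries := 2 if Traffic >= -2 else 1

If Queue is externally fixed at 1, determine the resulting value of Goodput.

-4

The intervention breaks the incoming arrows to Queue: Queue := |Latency - Traffic| no longer applies, and Queue = 1.
Drops = 2*Latency + 3*Traffic - 4  [with Latency=6, Traffic=-2]  = 2
Retries = 2 if Traffic >= -2 else 1  [with Traffic=-2]  = 2
Jitter = -2*Queue - Drops + 1  [with Queue=1, Drops=2]  = -3
Goodput = 2*Jitter + 2*Retries + Traffic  [with Jitter=-3, Retries=2, Traffic=-2]  = -4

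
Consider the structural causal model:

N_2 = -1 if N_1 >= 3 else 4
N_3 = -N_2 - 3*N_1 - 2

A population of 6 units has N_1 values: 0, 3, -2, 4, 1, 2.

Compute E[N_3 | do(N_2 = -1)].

Under do(N_2=-1), N_2's equation is replaced by N_2=-1 for every unit. Per-unit N_3: -1, -10, 5, -13, -4, -7. Mean = -5.

-5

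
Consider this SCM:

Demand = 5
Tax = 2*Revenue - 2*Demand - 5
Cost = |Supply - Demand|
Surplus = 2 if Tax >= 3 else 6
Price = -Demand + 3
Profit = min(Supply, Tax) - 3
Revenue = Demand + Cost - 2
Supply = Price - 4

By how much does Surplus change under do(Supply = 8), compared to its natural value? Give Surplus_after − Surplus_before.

The intervention breaks the incoming arrows to Supply: Supply = Price - 4 no longer applies, and Supply = 8.
Cost = |Supply - Demand|  [with Supply=8, Demand=5]  = 3
Revenue = Demand + Cost - 2  [with Demand=5, Cost=3]  = 6
Tax = 2*Revenue - 2*Demand - 5  [with Revenue=6, Demand=5]  = -3
Surplus = 2 if Tax >= 3 else 6  [with Tax=-3]  = 6
Without intervention: Price = -Demand + 3  [with Demand=5]  = -2; Supply = Price - 4  [with Price=-2]  = -6; Cost = |Supply - Demand|  [with Supply=-6, Demand=5]  = 11; Revenue = Demand + Cost - 2  [with Demand=5, Cost=11]  = 14; Tax = 2*Revenue - 2*Demand - 5  [with Revenue=14, Demand=5]  = 13; Surplus = 2 if Tax >= 3 else 6  [with Tax=13]  = 2.
Change = 6 − 2 = 4.

4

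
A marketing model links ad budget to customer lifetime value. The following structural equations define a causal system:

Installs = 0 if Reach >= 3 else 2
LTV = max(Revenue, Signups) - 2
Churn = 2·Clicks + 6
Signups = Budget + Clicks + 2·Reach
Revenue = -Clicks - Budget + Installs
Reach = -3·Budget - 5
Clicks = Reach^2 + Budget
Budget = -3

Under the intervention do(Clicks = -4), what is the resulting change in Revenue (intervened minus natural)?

17

The intervention breaks the incoming arrows to Clicks: Clicks = Reach^2 + Budget no longer applies, and Clicks = -4.
Reach = -3·Budget - 5  [with Budget=-3]  = 4
Installs = 0 if Reach >= 3 else 2  [with Reach=4]  = 0
Revenue = -Clicks - Budget + Installs  [with Clicks=-4, Budget=-3, Installs=0]  = 7
Without intervention: Reach = -3·Budget - 5  [with Budget=-3]  = 4; Clicks = Reach^2 + Budget  [with Reach=4, Budget=-3]  = 13; Installs = 0 if Reach >= 3 else 2  [with Reach=4]  = 0; Revenue = -Clicks - Budget + Installs  [with Clicks=13, Budget=-3, Installs=0]  = -10.
Change = 7 − (-10) = 17.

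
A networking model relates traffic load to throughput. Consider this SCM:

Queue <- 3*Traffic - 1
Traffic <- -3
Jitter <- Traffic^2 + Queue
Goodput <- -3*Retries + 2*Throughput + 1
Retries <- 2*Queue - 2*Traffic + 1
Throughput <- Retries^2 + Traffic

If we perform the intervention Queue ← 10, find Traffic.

-3

Under do(Queue=10), the mechanism Queue <- 3*Traffic - 1 is discarded; Queue is fixed at 10.
Traffic is not downstream of the intervention, so its value is determined by the original equations.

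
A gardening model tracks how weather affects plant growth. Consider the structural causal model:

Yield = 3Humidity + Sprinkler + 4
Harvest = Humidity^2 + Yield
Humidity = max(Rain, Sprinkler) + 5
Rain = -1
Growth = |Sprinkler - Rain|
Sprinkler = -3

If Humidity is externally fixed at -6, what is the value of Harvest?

19

Under do(Humidity=-6), the mechanism Humidity = max(Rain, Sprinkler) + 5 is discarded; Humidity is fixed at -6.
Yield = 3Humidity + Sprinkler + 4  [with Humidity=-6, Sprinkler=-3]  = -17
Harvest = Humidity^2 + Yield  [with Humidity=-6, Yield=-17]  = 19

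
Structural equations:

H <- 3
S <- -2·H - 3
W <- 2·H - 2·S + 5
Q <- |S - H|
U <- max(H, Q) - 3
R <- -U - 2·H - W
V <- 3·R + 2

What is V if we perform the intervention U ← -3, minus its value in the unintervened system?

36

Under do(U=-3), the mechanism U <- max(H, Q) - 3 is discarded; U is fixed at -3.
S = -2·H - 3  [with H=3]  = -9
W = 2·H - 2·S + 5  [with H=3, S=-9]  = 29
R = -U - 2·H - W  [with U=-3, H=3, W=29]  = -32
V = 3·R + 2  [with R=-32]  = -94
Without intervention: S = -2·H - 3  [with H=3]  = -9; W = 2·H - 2·S + 5  [with H=3, S=-9]  = 29; Q = |S - H|  [with S=-9, H=3]  = 12; U = max(H, Q) - 3  [with H=3, Q=12]  = 9; R = -U - 2·H - W  [with U=9, H=3, W=29]  = -44; V = 3·R + 2  [with R=-44]  = -130.
Change = -94 − (-130) = 36.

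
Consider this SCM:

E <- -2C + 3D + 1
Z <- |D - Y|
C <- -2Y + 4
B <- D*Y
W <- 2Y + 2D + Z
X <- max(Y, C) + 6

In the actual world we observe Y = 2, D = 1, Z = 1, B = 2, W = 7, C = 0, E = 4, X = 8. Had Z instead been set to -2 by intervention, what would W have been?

do(Z=-2) replaces the equation Z <- |D - Y| with the constant Z = -2.
W = 2Y + 2D + Z  [with Y=2, D=1, Z=-2]  = 4

4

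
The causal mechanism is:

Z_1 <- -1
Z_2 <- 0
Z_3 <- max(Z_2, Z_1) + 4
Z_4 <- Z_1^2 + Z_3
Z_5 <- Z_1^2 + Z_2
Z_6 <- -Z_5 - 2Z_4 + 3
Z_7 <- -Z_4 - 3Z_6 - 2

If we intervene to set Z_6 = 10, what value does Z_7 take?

Intervening sets Z_6 = 10 and removes its equation (Z_6 <- -Z_5 - 2Z_4 + 3).
Z_3 = max(Z_2, Z_1) + 4  [with Z_2=0, Z_1=-1]  = 4
Z_4 = Z_1^2 + Z_3  [with Z_1=-1, Z_3=4]  = 5
Z_7 = -Z_4 - 3Z_6 - 2  [with Z_4=5, Z_6=10]  = -37

-37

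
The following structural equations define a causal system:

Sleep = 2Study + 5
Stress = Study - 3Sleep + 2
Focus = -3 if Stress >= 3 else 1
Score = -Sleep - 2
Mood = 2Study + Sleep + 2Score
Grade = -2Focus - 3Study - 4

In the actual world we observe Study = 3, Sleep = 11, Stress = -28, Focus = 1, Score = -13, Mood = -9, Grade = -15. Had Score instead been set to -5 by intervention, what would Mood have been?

7

The intervention breaks the incoming arrows to Score: Score = -Sleep - 2 no longer applies, and Score = -5.
Sleep = 2Study + 5  [with Study=3]  = 11
Mood = 2Study + Sleep + 2Score  [with Study=3, Sleep=11, Score=-5]  = 7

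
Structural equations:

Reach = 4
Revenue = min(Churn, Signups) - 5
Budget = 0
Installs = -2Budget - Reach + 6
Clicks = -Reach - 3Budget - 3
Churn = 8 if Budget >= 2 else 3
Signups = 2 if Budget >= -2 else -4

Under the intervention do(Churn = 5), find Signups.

do(Churn=5) replaces the equation Churn = 8 if Budget >= 2 else 3 with the constant Churn = 5.
Since Signups is not a descendant of the intervened variable, it is unaffected.
Signups = 2 if Budget >= -2 else -4  [with Budget=0]  = 2

2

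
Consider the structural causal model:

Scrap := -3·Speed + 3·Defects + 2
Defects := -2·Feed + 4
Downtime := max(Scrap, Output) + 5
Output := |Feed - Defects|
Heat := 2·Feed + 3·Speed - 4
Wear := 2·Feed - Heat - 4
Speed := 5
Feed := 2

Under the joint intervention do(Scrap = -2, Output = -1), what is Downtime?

The joint intervention fixes Scrap = -2, Output = -1, removing each variable's own equation.
Downtime = max(Scrap, Output) + 5  [with Scrap=-2, Output=-1]  = 4

4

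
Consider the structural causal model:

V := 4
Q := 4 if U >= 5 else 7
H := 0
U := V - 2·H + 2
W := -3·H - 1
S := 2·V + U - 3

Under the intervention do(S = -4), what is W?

-1

Intervening sets S = -4 and removes its equation (S := 2·V + U - 3).
No directed path runs from S to W, so W keeps its natural value.
W = -3·H - 1  [with H=0]  = -1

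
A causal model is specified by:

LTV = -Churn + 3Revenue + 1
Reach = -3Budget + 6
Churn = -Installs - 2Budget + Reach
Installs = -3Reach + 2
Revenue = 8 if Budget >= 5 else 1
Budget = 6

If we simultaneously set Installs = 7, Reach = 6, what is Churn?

The joint intervention fixes Installs = 7, Reach = 6, removing each variable's own equation.
Churn = -Installs - 2Budget + Reach  [with Installs=7, Budget=6, Reach=6]  = -13

-13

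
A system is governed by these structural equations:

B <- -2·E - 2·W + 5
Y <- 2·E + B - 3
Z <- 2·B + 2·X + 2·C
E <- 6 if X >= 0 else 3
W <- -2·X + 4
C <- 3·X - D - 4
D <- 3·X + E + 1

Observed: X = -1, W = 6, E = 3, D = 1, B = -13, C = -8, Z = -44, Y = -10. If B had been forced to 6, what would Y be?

9

do(B=6) replaces the equation B <- -2·E - 2·W + 5 with the constant B = 6.
E = 6 if X >= 0 else 3  [with X=-1]  = 3
Y = 2·E + B - 3  [with E=3, B=6]  = 9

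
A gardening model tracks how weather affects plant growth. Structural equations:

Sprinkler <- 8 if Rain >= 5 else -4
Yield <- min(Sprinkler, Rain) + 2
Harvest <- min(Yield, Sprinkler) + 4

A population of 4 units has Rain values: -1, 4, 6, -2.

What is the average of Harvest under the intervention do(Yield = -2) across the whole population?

0.5

Every unit gets Yield=-2 under the intervention. Harvest values become 0, 0, 2, 0; E[Harvest|do(Yield=-2)] = 0.5.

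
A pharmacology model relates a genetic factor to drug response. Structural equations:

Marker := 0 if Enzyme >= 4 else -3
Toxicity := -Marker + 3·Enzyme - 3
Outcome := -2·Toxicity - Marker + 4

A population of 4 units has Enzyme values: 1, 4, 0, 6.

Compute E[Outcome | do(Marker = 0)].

-6.5

Under do(Marker=0), Marker's equation is replaced by Marker=0 for every unit. Per-unit Outcome: 4, -14, 10, -26. Mean = -6.5.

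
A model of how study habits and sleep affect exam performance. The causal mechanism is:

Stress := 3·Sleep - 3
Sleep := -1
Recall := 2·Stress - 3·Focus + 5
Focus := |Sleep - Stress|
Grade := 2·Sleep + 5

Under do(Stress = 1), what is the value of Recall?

1

Under do(Stress=1), the mechanism Stress := 3·Sleep - 3 is discarded; Stress is fixed at 1.
Focus = |Sleep - Stress|  [with Sleep=-1, Stress=1]  = 2
Recall = 2·Stress - 3·Focus + 5  [with Stress=1, Focus=2]  = 1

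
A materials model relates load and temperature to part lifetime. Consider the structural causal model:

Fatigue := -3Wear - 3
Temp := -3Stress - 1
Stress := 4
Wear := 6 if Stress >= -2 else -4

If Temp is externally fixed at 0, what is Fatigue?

Under do(Temp=0), the mechanism Temp := -3Stress - 1 is discarded; Temp is fixed at 0.
Since Fatigue is not a descendant of the intervened variable, it is unaffected.
Wear = 6 if Stress >= -2 else -4  [with Stress=4]  = 6
Fatigue = -3Wear - 3  [with Wear=6]  = -21

-21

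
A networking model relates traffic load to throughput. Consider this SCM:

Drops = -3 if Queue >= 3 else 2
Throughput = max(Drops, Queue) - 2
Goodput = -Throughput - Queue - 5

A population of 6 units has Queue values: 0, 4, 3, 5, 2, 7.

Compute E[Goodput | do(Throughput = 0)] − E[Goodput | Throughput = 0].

-2.5

Under do(Throughput=0), Throughput's equation is replaced by Throughput=0 for every unit. Per-unit Goodput: -5, -9, -8, -10, -7, -12. Mean = -8.5.
Observing Throughput=0 restricts to units where Throughput's equation naturally yields 0: Queue ∈ {0, 2}. In that subpopulation Goodput = -5, -7, mean -6.
Difference = -8.5 − (-6) = -2.5.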